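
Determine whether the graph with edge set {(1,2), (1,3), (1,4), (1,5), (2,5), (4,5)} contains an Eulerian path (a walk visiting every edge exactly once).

Step 1: Find the degree of each vertex:
  deg(1) = 4
  deg(2) = 2
  deg(3) = 1
  deg(4) = 2
  deg(5) = 3

Step 2: Count vertices with odd degree:
  Odd-degree vertices: 3, 5 (2 total)

Step 3: Apply Euler's theorem:
  - Eulerian circuit exists iff graph is connected and all vertices have even degree
  - Eulerian path exists iff graph is connected and has 0 or 2 odd-degree vertices

Graph is connected with exactly 2 odd-degree vertices (3, 5).
Eulerian path exists (starting and ending at the odd-degree vertices), but no Eulerian circuit.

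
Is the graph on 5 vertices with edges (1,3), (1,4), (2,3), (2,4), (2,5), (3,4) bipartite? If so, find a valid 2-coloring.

Step 1: Attempt 2-coloring using BFS:
  Start at vertex 1, assign color 0
  Color vertex 3 with color 1 (neighbor of 1)
  Color vertex 4 with color 1 (neighbor of 1)
  Color vertex 2 with color 0 (neighbor of 3)

Step 2: Conflict found! Vertices 3 and 4 are adjacent but have the same color.
This means the graph contains an odd cycle.

The graph is NOT bipartite.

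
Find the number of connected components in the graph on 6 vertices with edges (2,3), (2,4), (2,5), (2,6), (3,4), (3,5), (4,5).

Step 1: Build adjacency list from edges:
  1: (none)
  2: 3, 4, 5, 6
  3: 2, 4, 5
  4: 2, 3, 5
  5: 2, 3, 4
  6: 2

Step 2: Run BFS/DFS from vertex 1:
  Visited: {1}
  Reached 1 of 6 vertices

Step 3: Only 1 of 6 vertices reached. Graph is disconnected.
Connected components: {1}, {2, 3, 4, 5, 6}
Number of connected components: 2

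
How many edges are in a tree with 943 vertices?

A tree on n vertices always has exactly n - 1 edges.
For n = 943: edges = 943 - 1 = 942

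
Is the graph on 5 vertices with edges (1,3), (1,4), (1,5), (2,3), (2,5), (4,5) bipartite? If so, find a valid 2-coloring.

Step 1: Attempt 2-coloring using BFS:
  Start at vertex 1, assign color 0
  Color vertex 3 with color 1 (neighbor of 1)
  Color vertex 4 with color 1 (neighbor of 1)
  Color vertex 5 with color 1 (neighbor of 1)
  Color vertex 2 with color 0 (neighbor of 3)

Step 2: Conflict found! Vertices 4 and 5 are adjacent but have the same color.
This means the graph contains an odd cycle.

The graph is NOT bipartite.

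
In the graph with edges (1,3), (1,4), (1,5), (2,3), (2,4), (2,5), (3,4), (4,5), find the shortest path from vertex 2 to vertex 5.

Step 1: Build adjacency list:
  1: 3, 4, 5
  2: 3, 4, 5
  3: 1, 2, 4
  4: 1, 2, 3, 5
  5: 1, 2, 4

Step 2: BFS from vertex 2 to find shortest path to 5:
  vertex 3 reached at distance 1
  vertex 4 reached at distance 1
  vertex 5 reached at distance 1

Step 3: Shortest path: 2 -> 5
Path length: 1 edge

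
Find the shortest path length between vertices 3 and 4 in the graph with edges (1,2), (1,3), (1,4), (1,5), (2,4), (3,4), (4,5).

Step 1: Build adjacency list:
  1: 2, 3, 4, 5
  2: 1, 4
  3: 1, 4
  4: 1, 2, 3, 5
  5: 1, 4

Step 2: BFS from vertex 3 to find shortest path to 4:
  vertex 1 reached at distance 1
  vertex 4 reached at distance 1

Step 3: Shortest path: 3 -> 4
Path length: 1 edge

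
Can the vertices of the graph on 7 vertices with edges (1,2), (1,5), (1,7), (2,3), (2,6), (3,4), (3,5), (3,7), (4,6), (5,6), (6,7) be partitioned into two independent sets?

Step 1: Attempt 2-coloring using BFS:
  Start at vertex 1, assign color 0
  Color vertex 2 with color 1 (neighbor of 1)
  Color vertex 5 with color 1 (neighbor of 1)
  Color vertex 7 with color 1 (neighbor of 1)
  Color vertex 3 with color 0 (neighbor of 2)
  Color vertex 6 with color 0 (neighbor of 2)
  Color vertex 4 with color 1 (neighbor of 3)

Step 2: 2-coloring succeeded. No conflicts found.
  Set A (color 0): {1, 3, 6}
  Set B (color 1): {2, 4, 5, 7}

The graph is bipartite with partition {1, 3, 6}, {2, 4, 5, 7}.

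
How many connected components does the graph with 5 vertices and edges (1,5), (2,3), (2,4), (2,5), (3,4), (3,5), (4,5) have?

Step 1: Build adjacency list from edges:
  1: 5
  2: 3, 4, 5
  3: 2, 4, 5
  4: 2, 3, 5
  5: 1, 2, 3, 4

Step 2: Run BFS/DFS from vertex 1:
  Visited: {1, 5, 2, 3, 4}
  Reached 5 of 5 vertices

Step 3: All 5 vertices reached from vertex 1, so the graph is connected.
Number of connected components: 1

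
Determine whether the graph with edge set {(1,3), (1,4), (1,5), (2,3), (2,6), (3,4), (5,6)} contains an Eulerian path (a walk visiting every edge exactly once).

Step 1: Find the degree of each vertex:
  deg(1) = 3
  deg(2) = 2
  deg(3) = 3
  deg(4) = 2
  deg(5) = 2
  deg(6) = 2

Step 2: Count vertices with odd degree:
  Odd-degree vertices: 1, 3 (2 total)

Step 3: Apply Euler's theorem:
  - Eulerian circuit exists iff graph is connected and all vertices have even degree
  - Eulerian path exists iff graph is connected and has 0 or 2 odd-degree vertices

Graph is connected with exactly 2 odd-degree vertices (1, 3).
Eulerian path exists (starting and ending at the odd-degree vertices), but no Eulerian circuit.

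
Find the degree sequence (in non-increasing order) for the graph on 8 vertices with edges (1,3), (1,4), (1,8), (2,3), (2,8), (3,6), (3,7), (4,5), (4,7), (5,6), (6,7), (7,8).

Step 1: Count edges incident to each vertex:
  deg(1) = 3 (neighbors: 3, 4, 8)
  deg(2) = 2 (neighbors: 3, 8)
  deg(3) = 4 (neighbors: 1, 2, 6, 7)
  deg(4) = 3 (neighbors: 1, 5, 7)
  deg(5) = 2 (neighbors: 4, 6)
  deg(6) = 3 (neighbors: 3, 5, 7)
  deg(7) = 4 (neighbors: 3, 4, 6, 8)
  deg(8) = 3 (neighbors: 1, 2, 7)

Step 2: Sort degrees in non-increasing order:
  Degrees: [3, 2, 4, 3, 2, 3, 4, 3] -> sorted: [4, 4, 3, 3, 3, 3, 2, 2]

Degree sequence: [4, 4, 3, 3, 3, 3, 2, 2]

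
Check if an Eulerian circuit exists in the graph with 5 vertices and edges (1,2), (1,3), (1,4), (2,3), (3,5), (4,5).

Step 1: Find the degree of each vertex:
  deg(1) = 3
  deg(2) = 2
  deg(3) = 3
  deg(4) = 2
  deg(5) = 2

Step 2: Count vertices with odd degree:
  Odd-degree vertices: 1, 3 (2 total)

Step 3: Apply Euler's theorem:
  - Eulerian circuit exists iff graph is connected and all vertices have even degree
  - Eulerian path exists iff graph is connected and has 0 or 2 odd-degree vertices

Graph is connected with exactly 2 odd-degree vertices (1, 3).
Eulerian path exists (starting and ending at the odd-degree vertices), but no Eulerian circuit.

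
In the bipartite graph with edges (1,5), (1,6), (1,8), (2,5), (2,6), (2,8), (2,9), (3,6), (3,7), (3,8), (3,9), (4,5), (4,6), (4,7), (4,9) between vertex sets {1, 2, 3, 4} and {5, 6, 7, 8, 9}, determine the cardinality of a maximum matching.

Step 1: List the neighbors of each left vertex:
  1: 5, 6, 8
  2: 5, 6, 8, 9
  3: 6, 7, 8, 9
  4: 5, 6, 7, 9

Step 2: Greedily match left vertices, then look for augmenting paths:
  Match 1 -- 5
  Match 2 -- 6
  Match 3 -- 7
  Match 4 -- 9
  No augmenting path remains.

Step 3: Verify this is maximum:
  Matching size 4 = min(|L|, |R|) = min(4, 5), which is an upper bound, so this matching is maximum.

Maximum matching: {(1,5), (2,6), (3,7), (4,9)}
Size: 4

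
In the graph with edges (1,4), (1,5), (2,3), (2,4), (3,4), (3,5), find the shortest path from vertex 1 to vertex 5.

Step 1: Build adjacency list:
  1: 4, 5
  2: 3, 4
  3: 2, 4, 5
  4: 1, 2, 3
  5: 1, 3

Step 2: BFS from vertex 1 to find shortest path to 5:
  vertex 4 reached at distance 1
  vertex 5 reached at distance 1

Step 3: Shortest path: 1 -> 5
Path length: 1 edge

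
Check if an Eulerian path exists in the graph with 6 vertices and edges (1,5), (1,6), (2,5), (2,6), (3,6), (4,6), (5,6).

Step 1: Find the degree of each vertex:
  deg(1) = 2
  deg(2) = 2
  deg(3) = 1
  deg(4) = 1
  deg(5) = 3
  deg(6) = 5

Step 2: Count vertices with odd degree:
  Odd-degree vertices: 3, 4, 5, 6 (4 total)

Step 3: Apply Euler's theorem:
  - Eulerian circuit exists iff graph is connected and all vertices have even degree
  - Eulerian path exists iff graph is connected and has 0 or 2 odd-degree vertices

Graph has 4 odd-degree vertices (need 0 or 2).
Neither Eulerian path nor Eulerian circuit exists.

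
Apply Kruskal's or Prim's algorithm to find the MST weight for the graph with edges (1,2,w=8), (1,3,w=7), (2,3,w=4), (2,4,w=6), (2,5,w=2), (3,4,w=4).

Apply Kruskal's algorithm (sort edges by weight, add if no cycle):

Sorted edges by weight:
  (2,5) w=2
  (2,3) w=4
  (3,4) w=4
  (2,4) w=6
  (1,3) w=7
  (1,2) w=8

Add edge (2,5) w=2 -- no cycle. Running total: 2
Add edge (2,3) w=4 -- no cycle. Running total: 6
Add edge (3,4) w=4 -- no cycle. Running total: 10
Skip edge (2,4) w=6 -- would create cycle
Add edge (1,3) w=7 -- no cycle. Running total: 17

MST edges: (2,5,w=2), (2,3,w=4), (3,4,w=4), (1,3,w=7)
Total MST weight: 2 + 4 + 4 + 7 = 17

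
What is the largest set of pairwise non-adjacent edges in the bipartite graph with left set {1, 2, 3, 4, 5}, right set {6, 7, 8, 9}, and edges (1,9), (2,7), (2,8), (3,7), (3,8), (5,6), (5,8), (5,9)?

Step 1: List the neighbors of each left vertex:
  1: 9
  2: 7, 8
  3: 7, 8
  4: (none)
  5: 6, 8, 9

Step 2: Greedily match left vertices, then look for augmenting paths:
  Match 1 -- 9
  Match 2 -- 7
  Match 3 -- 8
  Match 5 -- 6
  No augmenting path remains.

Step 3: Verify this is maximum:
  Matching size 4 = min(|L|, |R|) = min(5, 4), which is an upper bound, so this matching is maximum.

Maximum matching: {(1,9), (2,7), (3,8), (5,6)}
Size: 4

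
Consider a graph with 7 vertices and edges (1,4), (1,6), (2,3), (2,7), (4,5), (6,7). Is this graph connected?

Step 1: Build adjacency list from edges:
  1: 4, 6
  2: 3, 7
  3: 2
  4: 1, 5
  5: 4
  6: 1, 7
  7: 2, 6

Step 2: Run BFS/DFS from vertex 1:
  Visited: {1, 4, 6, 5, 7, 2, 3}
  Reached 7 of 7 vertices

Step 3: All 7 vertices reached from vertex 1, so the graph is connected.
Answer: Yes, the graph is connected.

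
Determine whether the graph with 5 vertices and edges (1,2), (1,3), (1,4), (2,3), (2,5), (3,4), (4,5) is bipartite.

Step 1: Attempt 2-coloring using BFS:
  Start at vertex 1, assign color 0
  Color vertex 2 with color 1 (neighbor of 1)
  Color vertex 3 with color 1 (neighbor of 1)
  Color vertex 4 with color 1 (neighbor of 1)

Step 2: Conflict found! Vertices 2 and 3 are adjacent but have the same color.
This means the graph contains an odd cycle.

The graph is NOT bipartite.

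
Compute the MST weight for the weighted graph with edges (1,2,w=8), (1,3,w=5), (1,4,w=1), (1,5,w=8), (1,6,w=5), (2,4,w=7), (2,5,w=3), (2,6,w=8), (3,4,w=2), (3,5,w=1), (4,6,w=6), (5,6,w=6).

Apply Kruskal's algorithm (sort edges by weight, add if no cycle):

Sorted edges by weight:
  (1,4) w=1
  (3,5) w=1
  (3,4) w=2
  (2,5) w=3
  (1,3) w=5
  (1,6) w=5
  (4,6) w=6
  (5,6) w=6
  (2,4) w=7
  (1,2) w=8
  (1,5) w=8
  (2,6) w=8

Add edge (1,4) w=1 -- no cycle. Running total: 1
Add edge (3,5) w=1 -- no cycle. Running total: 2
Add edge (3,4) w=2 -- no cycle. Running total: 4
Add edge (2,5) w=3 -- no cycle. Running total: 7
Skip edge (1,3) w=5 -- would create cycle
Add edge (1,6) w=5 -- no cycle. Running total: 12

MST edges: (1,4,w=1), (3,5,w=1), (3,4,w=2), (2,5,w=3), (1,6,w=5)
Total MST weight: 1 + 1 + 2 + 3 + 5 = 12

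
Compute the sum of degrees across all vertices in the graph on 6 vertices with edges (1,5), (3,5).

Step 1: Count edges incident to each vertex:
  deg(1) = 1 (neighbors: 5)
  deg(2) = 0 (neighbors: none)
  deg(3) = 1 (neighbors: 5)
  deg(4) = 0 (neighbors: none)
  deg(5) = 2 (neighbors: 1, 3)
  deg(6) = 0 (neighbors: none)

Step 2: Sum all degrees:
  1 + 0 + 1 + 0 + 2 + 0 = 4

Verification: sum of degrees = 2 * |E| = 2 * 2 = 4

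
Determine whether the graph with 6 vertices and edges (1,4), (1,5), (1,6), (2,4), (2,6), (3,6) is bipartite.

Step 1: Attempt 2-coloring using BFS:
  Start at vertex 1, assign color 0
  Color vertex 4 with color 1 (neighbor of 1)
  Color vertex 5 with color 1 (neighbor of 1)
  Color vertex 6 with color 1 (neighbor of 1)
  Color vertex 2 with color 0 (neighbor of 4)
  Color vertex 3 with color 0 (neighbor of 6)

Step 2: 2-coloring succeeded. No conflicts found.
  Set A (color 0): {1, 2, 3}
  Set B (color 1): {4, 5, 6}

The graph is bipartite with partition {1, 2, 3}, {4, 5, 6}.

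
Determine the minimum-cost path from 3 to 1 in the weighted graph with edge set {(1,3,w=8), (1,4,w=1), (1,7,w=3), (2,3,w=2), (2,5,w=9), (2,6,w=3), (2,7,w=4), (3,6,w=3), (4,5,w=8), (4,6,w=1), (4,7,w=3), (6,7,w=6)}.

Step 1: Build adjacency list with weights:
  1: 3(w=8), 4(w=1), 7(w=3)
  2: 3(w=2), 5(w=9), 6(w=3), 7(w=4)
  3: 1(w=8), 2(w=2), 6(w=3)
  4: 1(w=1), 5(w=8), 6(w=1), 7(w=3)
  5: 2(w=9), 4(w=8)
  6: 2(w=3), 3(w=3), 4(w=1), 7(w=6)
  7: 1(w=3), 2(w=4), 4(w=3), 6(w=6)

Step 2: Apply Dijkstra's algorithm from vertex 3:
  Visit vertex 3 (distance=0)
    Update dist[1] = 8
    Update dist[2] = 2
    Update dist[6] = 3
  Visit vertex 2 (distance=2)
    Update dist[5] = 11
    Update dist[7] = 6
  Visit vertex 6 (distance=3)
    Update dist[4] = 4
  Visit vertex 4 (distance=4)
    Update dist[1] = 5
  Visit vertex 1 (distance=5)

Step 3: Shortest path: 3 -> 6 -> 4 -> 1
Total weight: 3 + 1 + 1 = 5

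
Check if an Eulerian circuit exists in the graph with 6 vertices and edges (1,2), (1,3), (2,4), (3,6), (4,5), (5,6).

Step 1: Find the degree of each vertex:
  deg(1) = 2
  deg(2) = 2
  deg(3) = 2
  deg(4) = 2
  deg(5) = 2
  deg(6) = 2

Step 2: Count vertices with odd degree:
  All vertices have even degree (0 odd-degree vertices)

Step 3: Apply Euler's theorem:
  - Eulerian circuit exists iff graph is connected and all vertices have even degree
  - Eulerian path exists iff graph is connected and has 0 or 2 odd-degree vertices

Graph is connected with 0 odd-degree vertices.
Both Eulerian circuit and Eulerian path exist.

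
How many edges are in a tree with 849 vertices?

A tree on n vertices always has exactly n - 1 edges.
For n = 849: edges = 849 - 1 = 848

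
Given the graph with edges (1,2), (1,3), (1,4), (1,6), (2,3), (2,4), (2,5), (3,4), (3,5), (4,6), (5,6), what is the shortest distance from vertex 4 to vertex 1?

Step 1: Build adjacency list:
  1: 2, 3, 4, 6
  2: 1, 3, 4, 5
  3: 1, 2, 4, 5
  4: 1, 2, 3, 6
  5: 2, 3, 6
  6: 1, 4, 5

Step 2: BFS from vertex 4 to find shortest path to 1:
  vertex 1 reached at distance 1

Step 3: Shortest path: 4 -> 1
Path length: 1 edge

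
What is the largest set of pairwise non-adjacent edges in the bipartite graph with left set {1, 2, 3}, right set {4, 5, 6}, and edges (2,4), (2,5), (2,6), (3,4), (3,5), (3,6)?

Step 1: List the neighbors of each left vertex:
  1: (none)
  2: 4, 5, 6
  3: 4, 5, 6

Step 2: Greedily match left vertices, then look for augmenting paths:
  Match 2 -- 4
  Match 3 -- 5
  No augmenting path remains.

Step 3: Verify this is maximum:
  Matching has size 2. The vertex set {2, 3} covers every edge and has size 2; any matching has at most one edge per cover vertex, so 2 is maximum (König's theorem).

Maximum matching: {(2,4), (3,5)}
Size: 2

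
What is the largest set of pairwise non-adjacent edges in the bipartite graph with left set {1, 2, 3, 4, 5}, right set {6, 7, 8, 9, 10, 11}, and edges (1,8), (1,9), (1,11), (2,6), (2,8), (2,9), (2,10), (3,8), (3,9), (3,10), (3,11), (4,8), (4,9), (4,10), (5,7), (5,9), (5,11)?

Step 1: List the neighbors of each left vertex:
  1: 8, 9, 11
  2: 6, 8, 9, 10
  3: 8, 9, 10, 11
  4: 8, 9, 10
  5: 7, 9, 11

Step 2: Greedily match left vertices, then look for augmenting paths:
  Match 1 -- 8
  Match 2 -- 6
  Match 3 -- 9
  Match 4 -- 10
  Match 5 -- 7
  No augmenting path remains.

Step 3: Verify this is maximum:
  Matching size 5 = min(|L|, |R|) = min(5, 6), which is an upper bound, so this matching is maximum.

Maximum matching: {(1,8), (2,6), (3,9), (4,10), (5,7)}
Size: 5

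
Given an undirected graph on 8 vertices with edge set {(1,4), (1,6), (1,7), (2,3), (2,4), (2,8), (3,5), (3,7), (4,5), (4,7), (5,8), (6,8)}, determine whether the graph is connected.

Step 1: Build adjacency list from edges:
  1: 4, 6, 7
  2: 3, 4, 8
  3: 2, 5, 7
  4: 1, 2, 5, 7
  5: 3, 4, 8
  6: 1, 8
  7: 1, 3, 4
  8: 2, 5, 6

Step 2: Run BFS/DFS from vertex 1:
  Visited: {1, 4, 6, 7, 2, 5, 8, 3}
  Reached 8 of 8 vertices

Step 3: All 8 vertices reached from vertex 1, so the graph is connected.
Answer: Yes, the graph is connected.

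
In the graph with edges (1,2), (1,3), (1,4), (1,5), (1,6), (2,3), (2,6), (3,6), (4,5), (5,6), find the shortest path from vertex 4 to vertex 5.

Step 1: Build adjacency list:
  1: 2, 3, 4, 5, 6
  2: 1, 3, 6
  3: 1, 2, 6
  4: 1, 5
  5: 1, 4, 6
  6: 1, 2, 3, 5

Step 2: BFS from vertex 4 to find shortest path to 5:
  vertex 1 reached at distance 1
  vertex 5 reached at distance 1

Step 3: Shortest path: 4 -> 5
Path length: 1 edge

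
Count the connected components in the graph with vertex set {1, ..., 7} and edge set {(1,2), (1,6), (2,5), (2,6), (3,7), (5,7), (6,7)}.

Step 1: Build adjacency list from edges:
  1: 2, 6
  2: 1, 5, 6
  3: 7
  4: (none)
  5: 2, 7
  6: 1, 2, 7
  7: 3, 5, 6

Step 2: Run BFS/DFS from vertex 1:
  Visited: {1, 2, 6, 5, 7, 3}
  Reached 6 of 7 vertices

Step 3: Only 6 of 7 vertices reached. Graph is disconnected.
Connected components: {1, 2, 3, 5, 6, 7}, {4}
Number of connected components: 2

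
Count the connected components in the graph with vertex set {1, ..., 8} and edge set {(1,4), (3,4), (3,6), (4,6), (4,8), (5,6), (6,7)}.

Step 1: Build adjacency list from edges:
  1: 4
  2: (none)
  3: 4, 6
  4: 1, 3, 6, 8
  5: 6
  6: 3, 4, 5, 7
  7: 6
  8: 4

Step 2: Run BFS/DFS from vertex 1:
  Visited: {1, 4, 3, 6, 8, 5, 7}
  Reached 7 of 8 vertices

Step 3: Only 7 of 8 vertices reached. Graph is disconnected.
Connected components: {1, 3, 4, 5, 6, 7, 8}, {2}
Number of connected components: 2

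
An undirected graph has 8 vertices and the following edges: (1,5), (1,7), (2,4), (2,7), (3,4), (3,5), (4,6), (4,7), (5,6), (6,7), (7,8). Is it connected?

Step 1: Build adjacency list from edges:
  1: 5, 7
  2: 4, 7
  3: 4, 5
  4: 2, 3, 6, 7
  5: 1, 3, 6
  6: 4, 5, 7
  7: 1, 2, 4, 6, 8
  8: 7

Step 2: Run BFS/DFS from vertex 1:
  Visited: {1, 5, 7, 3, 6, 2, 4, 8}
  Reached 8 of 8 vertices

Step 3: All 8 vertices reached from vertex 1, so the graph is connected.
Answer: Yes, the graph is connected.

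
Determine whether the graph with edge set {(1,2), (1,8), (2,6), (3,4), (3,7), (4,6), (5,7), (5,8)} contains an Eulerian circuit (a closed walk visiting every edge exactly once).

Step 1: Find the degree of each vertex:
  deg(1) = 2
  deg(2) = 2
  deg(3) = 2
  deg(4) = 2
  deg(5) = 2
  deg(6) = 2
  deg(7) = 2
  deg(8) = 2

Step 2: Count vertices with odd degree:
  All vertices have even degree (0 odd-degree vertices)

Step 3: Apply Euler's theorem:
  - Eulerian circuit exists iff graph is connected and all vertices have even degree
  - Eulerian path exists iff graph is connected and has 0 or 2 odd-degree vertices

Graph is connected with 0 odd-degree vertices.
Both Eulerian circuit and Eulerian path exist.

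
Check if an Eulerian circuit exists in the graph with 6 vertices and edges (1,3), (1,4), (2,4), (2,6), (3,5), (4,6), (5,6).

Step 1: Find the degree of each vertex:
  deg(1) = 2
  deg(2) = 2
  deg(3) = 2
  deg(4) = 3
  deg(5) = 2
  deg(6) = 3

Step 2: Count vertices with odd degree:
  Odd-degree vertices: 4, 6 (2 total)

Step 3: Apply Euler's theorem:
  - Eulerian circuit exists iff graph is connected and all vertices have even degree
  - Eulerian path exists iff graph is connected and has 0 or 2 odd-degree vertices

Graph is connected with exactly 2 odd-degree vertices (4, 6).
Eulerian path exists (starting and ending at the odd-degree vertices), but no Eulerian circuit.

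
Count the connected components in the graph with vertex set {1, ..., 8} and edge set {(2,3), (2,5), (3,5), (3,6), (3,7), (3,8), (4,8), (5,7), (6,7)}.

Step 1: Build adjacency list from edges:
  1: (none)
  2: 3, 5
  3: 2, 5, 6, 7, 8
  4: 8
  5: 2, 3, 7
  6: 3, 7
  7: 3, 5, 6
  8: 3, 4

Step 2: Run BFS/DFS from vertex 1:
  Visited: {1}
  Reached 1 of 8 vertices

Step 3: Only 1 of 8 vertices reached. Graph is disconnected.
Connected components: {1}, {2, 3, 4, 5, 6, 7, 8}
Number of connected components: 2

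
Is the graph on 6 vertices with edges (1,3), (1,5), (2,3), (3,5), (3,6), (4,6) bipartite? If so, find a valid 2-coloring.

Step 1: Attempt 2-coloring using BFS:
  Start at vertex 1, assign color 0
  Color vertex 3 with color 1 (neighbor of 1)
  Color vertex 5 with color 1 (neighbor of 1)
  Color vertex 2 with color 0 (neighbor of 3)

Step 2: Conflict found! Vertices 3 and 5 are adjacent but have the same color.
This means the graph contains an odd cycle.

The graph is NOT bipartite.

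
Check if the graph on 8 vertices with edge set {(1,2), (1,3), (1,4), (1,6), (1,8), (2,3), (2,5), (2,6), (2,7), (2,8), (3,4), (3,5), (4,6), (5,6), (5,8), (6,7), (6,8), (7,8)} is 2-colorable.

Step 1: Attempt 2-coloring using BFS:
  Start at vertex 1, assign color 0
  Color vertex 2 with color 1 (neighbor of 1)
  Color vertex 3 with color 1 (neighbor of 1)
  Color vertex 4 with color 1 (neighbor of 1)
  Color vertex 6 with color 1 (neighbor of 1)
  Color vertex 8 with color 1 (neighbor of 1)

Step 2: Conflict found! Vertices 2 and 3 are adjacent but have the same color.
This means the graph contains an odd cycle.

The graph is NOT bipartite.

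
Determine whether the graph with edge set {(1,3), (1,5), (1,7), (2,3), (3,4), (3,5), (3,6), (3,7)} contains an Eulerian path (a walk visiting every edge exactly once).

Step 1: Find the degree of each vertex:
  deg(1) = 3
  deg(2) = 1
  deg(3) = 6
  deg(4) = 1
  deg(5) = 2
  deg(6) = 1
  deg(7) = 2

Step 2: Count vertices with odd degree:
  Odd-degree vertices: 1, 2, 4, 6 (4 total)

Step 3: Apply Euler's theorem:
  - Eulerian circuit exists iff graph is connected and all vertices have even degree
  - Eulerian path exists iff graph is connected and has 0 or 2 odd-degree vertices

Graph has 4 odd-degree vertices (need 0 or 2).
Neither Eulerian path nor Eulerian circuit exists.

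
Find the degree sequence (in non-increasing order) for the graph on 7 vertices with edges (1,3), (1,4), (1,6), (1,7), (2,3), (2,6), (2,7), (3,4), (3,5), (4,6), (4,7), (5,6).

Step 1: Count edges incident to each vertex:
  deg(1) = 4 (neighbors: 3, 4, 6, 7)
  deg(2) = 3 (neighbors: 3, 6, 7)
  deg(3) = 4 (neighbors: 1, 2, 4, 5)
  deg(4) = 4 (neighbors: 1, 3, 6, 7)
  deg(5) = 2 (neighbors: 3, 6)
  deg(6) = 4 (neighbors: 1, 2, 4, 5)
  deg(7) = 3 (neighbors: 1, 2, 4)

Step 2: Sort degrees in non-increasing order:
  Degrees: [4, 3, 4, 4, 2, 4, 3] -> sorted: [4, 4, 4, 4, 3, 3, 2]

Degree sequence: [4, 4, 4, 4, 3, 3, 2]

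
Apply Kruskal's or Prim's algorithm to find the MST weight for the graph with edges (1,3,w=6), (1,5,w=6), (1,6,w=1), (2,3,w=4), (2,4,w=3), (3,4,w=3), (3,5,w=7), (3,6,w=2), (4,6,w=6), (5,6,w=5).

Apply Kruskal's algorithm (sort edges by weight, add if no cycle):

Sorted edges by weight:
  (1,6) w=1
  (3,6) w=2
  (2,4) w=3
  (3,4) w=3
  (2,3) w=4
  (5,6) w=5
  (1,3) w=6
  (1,5) w=6
  (4,6) w=6
  (3,5) w=7

Add edge (1,6) w=1 -- no cycle. Running total: 1
Add edge (3,6) w=2 -- no cycle. Running total: 3
Add edge (2,4) w=3 -- no cycle. Running total: 6
Add edge (3,4) w=3 -- no cycle. Running total: 9
Skip edge (2,3) w=4 -- would create cycle
Add edge (5,6) w=5 -- no cycle. Running total: 14

MST edges: (1,6,w=1), (3,6,w=2), (2,4,w=3), (3,4,w=3), (5,6,w=5)
Total MST weight: 1 + 2 + 3 + 3 + 5 = 14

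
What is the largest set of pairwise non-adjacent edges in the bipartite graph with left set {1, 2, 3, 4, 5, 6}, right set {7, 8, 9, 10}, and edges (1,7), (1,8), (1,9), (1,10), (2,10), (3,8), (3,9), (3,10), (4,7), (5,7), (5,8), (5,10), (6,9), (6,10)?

Step 1: List the neighbors of each left vertex:
  1: 7, 8, 9, 10
  2: 10
  3: 8, 9, 10
  4: 7
  5: 7, 8, 10
  6: 9, 10

Step 2: Greedily match left vertices, then look for augmenting paths:
  Match 1 -- 7
  Match 2 -- 10
  Match 3 -- 8
  Match 6 -- 9
  No augmenting path remains.

Step 3: Verify this is maximum:
  Matching size 4 = min(|L|, |R|) = min(6, 4), which is an upper bound, so this matching is maximum.

Maximum matching: {(1,7), (2,10), (3,8), (6,9)}
Size: 4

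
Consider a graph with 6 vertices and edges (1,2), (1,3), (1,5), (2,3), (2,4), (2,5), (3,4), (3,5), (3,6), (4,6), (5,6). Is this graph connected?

Step 1: Build adjacency list from edges:
  1: 2, 3, 5
  2: 1, 3, 4, 5
  3: 1, 2, 4, 5, 6
  4: 2, 3, 6
  5: 1, 2, 3, 6
  6: 3, 4, 5

Step 2: Run BFS/DFS from vertex 1:
  Visited: {1, 2, 3, 5, 4, 6}
  Reached 6 of 6 vertices

Step 3: All 6 vertices reached from vertex 1, so the graph is connected.
Answer: Yes, the graph is connected.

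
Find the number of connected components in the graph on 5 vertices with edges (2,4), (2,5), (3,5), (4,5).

Step 1: Build adjacency list from edges:
  1: (none)
  2: 4, 5
  3: 5
  4: 2, 5
  5: 2, 3, 4

Step 2: Run BFS/DFS from vertex 1:
  Visited: {1}
  Reached 1 of 5 vertices

Step 3: Only 1 of 5 vertices reached. Graph is disconnected.
Connected components: {1}, {2, 3, 4, 5}
Number of connected components: 2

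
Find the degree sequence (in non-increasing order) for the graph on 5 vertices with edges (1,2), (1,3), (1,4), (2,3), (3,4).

Step 1: Count edges incident to each vertex:
  deg(1) = 3 (neighbors: 2, 3, 4)
  deg(2) = 2 (neighbors: 1, 3)
  deg(3) = 3 (neighbors: 1, 2, 4)
  deg(4) = 2 (neighbors: 1, 3)
  deg(5) = 0 (neighbors: none)

Step 2: Sort degrees in non-increasing order:
  Degrees: [3, 2, 3, 2, 0] -> sorted: [3, 3, 2, 2, 0]

Degree sequence: [3, 3, 2, 2, 0]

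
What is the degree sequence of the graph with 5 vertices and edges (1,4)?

Step 1: Count edges incident to each vertex:
  deg(1) = 1 (neighbors: 4)
  deg(2) = 0 (neighbors: none)
  deg(3) = 0 (neighbors: none)
  deg(4) = 1 (neighbors: 1)
  deg(5) = 0 (neighbors: none)

Step 2: Sort degrees in non-increasing order:
  Degrees: [1, 0, 0, 1, 0] -> sorted: [1, 1, 0, 0, 0]

Degree sequence: [1, 1, 0, 0, 0]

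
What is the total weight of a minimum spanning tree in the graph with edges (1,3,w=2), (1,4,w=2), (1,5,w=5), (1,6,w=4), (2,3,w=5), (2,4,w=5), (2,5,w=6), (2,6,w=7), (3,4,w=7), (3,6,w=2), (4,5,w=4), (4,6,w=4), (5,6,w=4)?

Apply Kruskal's algorithm (sort edges by weight, add if no cycle):

Sorted edges by weight:
  (1,4) w=2
  (1,3) w=2
  (3,6) w=2
  (1,6) w=4
  (4,5) w=4
  (4,6) w=4
  (5,6) w=4
  (1,5) w=5
  (2,3) w=5
  (2,4) w=5
  (2,5) w=6
  (2,6) w=7
  (3,4) w=7

Add edge (1,4) w=2 -- no cycle. Running total: 2
Add edge (1,3) w=2 -- no cycle. Running total: 4
Add edge (3,6) w=2 -- no cycle. Running total: 6
Skip edge (1,6) w=4 -- would create cycle
Add edge (4,5) w=4 -- no cycle. Running total: 10
Skip edge (4,6) w=4 -- would create cycle
Skip edge (5,6) w=4 -- would create cycle
Skip edge (1,5) w=5 -- would create cycle
Add edge (2,3) w=5 -- no cycle. Running total: 15

MST edges: (1,4,w=2), (1,3,w=2), (3,6,w=2), (4,5,w=4), (2,3,w=5)
Total MST weight: 2 + 2 + 2 + 4 + 5 = 15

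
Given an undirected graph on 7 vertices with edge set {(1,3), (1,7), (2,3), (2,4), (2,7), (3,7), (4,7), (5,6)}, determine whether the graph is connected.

Step 1: Build adjacency list from edges:
  1: 3, 7
  2: 3, 4, 7
  3: 1, 2, 7
  4: 2, 7
  5: 6
  6: 5
  7: 1, 2, 3, 4

Step 2: Run BFS/DFS from vertex 1:
  Visited: {1, 3, 7, 2, 4}
  Reached 5 of 7 vertices

Step 3: Only 5 of 7 vertices reached. Graph is disconnected.
Connected components: {1, 2, 3, 4, 7}, {5, 6}
Answer: No, the graph is not connected (2 components).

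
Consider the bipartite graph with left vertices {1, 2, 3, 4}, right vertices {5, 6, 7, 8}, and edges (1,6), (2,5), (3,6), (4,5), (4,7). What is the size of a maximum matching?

Step 1: List the neighbors of each left vertex:
  1: 6
  2: 5
  3: 6
  4: 5, 7

Step 2: Greedily match left vertices, then look for augmenting paths:
  Match 1 -- 6
  Match 2 -- 5
  Match 4 -- 7
  No augmenting path remains.

Step 3: Verify this is maximum:
  Matching has size 3. The vertex set {2, 4, 6} covers every edge and has size 3; any matching has at most one edge per cover vertex, so 3 is maximum (König's theorem).

Maximum matching: {(1,6), (2,5), (4,7)}
Size: 3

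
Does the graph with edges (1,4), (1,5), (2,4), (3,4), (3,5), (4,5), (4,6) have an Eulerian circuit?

Step 1: Find the degree of each vertex:
  deg(1) = 2
  deg(2) = 1
  deg(3) = 2
  deg(4) = 5
  deg(5) = 3
  deg(6) = 1

Step 2: Count vertices with odd degree:
  Odd-degree vertices: 2, 4, 5, 6 (4 total)

Step 3: Apply Euler's theorem:
  - Eulerian circuit exists iff graph is connected and all vertices have even degree
  - Eulerian path exists iff graph is connected and has 0 or 2 odd-degree vertices

Graph has 4 odd-degree vertices (need 0 or 2).
Neither Eulerian path nor Eulerian circuit exists.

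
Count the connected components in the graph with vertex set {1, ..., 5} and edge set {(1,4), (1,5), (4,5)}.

Step 1: Build adjacency list from edges:
  1: 4, 5
  2: (none)
  3: (none)
  4: 1, 5
  5: 1, 4

Step 2: Run BFS/DFS from vertex 1:
  Visited: {1, 4, 5}
  Reached 3 of 5 vertices

Step 3: Only 3 of 5 vertices reached. Graph is disconnected.
Connected components: {1, 4, 5}, {2}, {3}
Number of connected components: 3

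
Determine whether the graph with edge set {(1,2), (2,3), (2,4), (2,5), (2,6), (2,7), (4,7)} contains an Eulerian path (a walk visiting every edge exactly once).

Step 1: Find the degree of each vertex:
  deg(1) = 1
  deg(2) = 6
  deg(3) = 1
  deg(4) = 2
  deg(5) = 1
  deg(6) = 1
  deg(7) = 2

Step 2: Count vertices with odd degree:
  Odd-degree vertices: 1, 3, 5, 6 (4 total)

Step 3: Apply Euler's theorem:
  - Eulerian circuit exists iff graph is connected and all vertices have even degree
  - Eulerian path exists iff graph is connected and has 0 or 2 odd-degree vertices

Graph has 4 odd-degree vertices (need 0 or 2).
Neither Eulerian path nor Eulerian circuit exists.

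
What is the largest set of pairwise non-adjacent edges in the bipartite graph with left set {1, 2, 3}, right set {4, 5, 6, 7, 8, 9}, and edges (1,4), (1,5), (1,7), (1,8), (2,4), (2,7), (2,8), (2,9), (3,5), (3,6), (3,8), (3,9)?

Step 1: List the neighbors of each left vertex:
  1: 4, 5, 7, 8
  2: 4, 7, 8, 9
  3: 5, 6, 8, 9

Step 2: Greedily match left vertices, then look for augmenting paths:
  Match 1 -- 4
  Match 2 -- 7
  Match 3 -- 5
  No augmenting path remains.

Step 3: Verify this is maximum:
  Matching size 3 = min(|L|, |R|) = min(3, 6), which is an upper bound, so this matching is maximum.

Maximum matching: {(1,4), (2,7), (3,5)}
Size: 3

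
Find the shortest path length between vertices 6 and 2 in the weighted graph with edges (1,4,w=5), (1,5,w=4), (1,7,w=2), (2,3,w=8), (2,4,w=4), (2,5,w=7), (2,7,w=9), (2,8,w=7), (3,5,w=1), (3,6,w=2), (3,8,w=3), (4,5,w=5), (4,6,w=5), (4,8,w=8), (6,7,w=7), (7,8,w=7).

Step 1: Build adjacency list with weights:
  1: 4(w=5), 5(w=4), 7(w=2)
  2: 3(w=8), 4(w=4), 5(w=7), 7(w=9), 8(w=7)
  3: 2(w=8), 5(w=1), 6(w=2), 8(w=3)
  4: 1(w=5), 2(w=4), 5(w=5), 6(w=5), 8(w=8)
  5: 1(w=4), 2(w=7), 3(w=1), 4(w=5)
  6: 3(w=2), 4(w=5), 7(w=7)
  7: 1(w=2), 2(w=9), 6(w=7), 8(w=7)
  8: 2(w=7), 3(w=3), 4(w=8), 7(w=7)

Step 2: Apply Dijkstra's algorithm from vertex 6:
  Visit vertex 6 (distance=0)
    Update dist[3] = 2
    Update dist[4] = 5
    Update dist[7] = 7
  Visit vertex 3 (distance=2)
    Update dist[2] = 10
    Update dist[5] = 3
    Update dist[8] = 5
  Visit vertex 5 (distance=3)
    Update dist[1] = 7
  Visit vertex 4 (distance=5)
    Update dist[2] = 9
  Visit vertex 8 (distance=5)
  Visit vertex 1 (distance=7)
  Visit vertex 7 (distance=7)
  Visit vertex 2 (distance=9)

Step 3: Shortest path: 6 -> 4 -> 2
Total weight: 5 + 4 = 9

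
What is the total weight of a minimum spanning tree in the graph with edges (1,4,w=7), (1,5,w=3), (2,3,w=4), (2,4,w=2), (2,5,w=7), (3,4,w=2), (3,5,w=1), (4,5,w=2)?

Apply Kruskal's algorithm (sort edges by weight, add if no cycle):

Sorted edges by weight:
  (3,5) w=1
  (2,4) w=2
  (3,4) w=2
  (4,5) w=2
  (1,5) w=3
  (2,3) w=4
  (1,4) w=7
  (2,5) w=7

Add edge (3,5) w=1 -- no cycle. Running total: 1
Add edge (2,4) w=2 -- no cycle. Running total: 3
Add edge (3,4) w=2 -- no cycle. Running total: 5
Skip edge (4,5) w=2 -- would create cycle
Add edge (1,5) w=3 -- no cycle. Running total: 8

MST edges: (3,5,w=1), (2,4,w=2), (3,4,w=2), (1,5,w=3)
Total MST weight: 1 + 2 + 2 + 3 = 8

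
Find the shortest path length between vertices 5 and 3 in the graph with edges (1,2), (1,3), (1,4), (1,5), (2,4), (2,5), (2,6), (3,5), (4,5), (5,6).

Step 1: Build adjacency list:
  1: 2, 3, 4, 5
  2: 1, 4, 5, 6
  3: 1, 5
  4: 1, 2, 5
  5: 1, 2, 3, 4, 6
  6: 2, 5

Step 2: BFS from vertex 5 to find shortest path to 3:
  vertex 1 reached at distance 1
  vertex 2 reached at distance 1
  vertex 3 reached at distance 1

Step 3: Shortest path: 5 -> 3
Path length: 1 edge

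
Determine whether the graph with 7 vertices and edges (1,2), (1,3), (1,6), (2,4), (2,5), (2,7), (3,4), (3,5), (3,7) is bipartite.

Step 1: Attempt 2-coloring using BFS:
  Start at vertex 1, assign color 0
  Color vertex 2 with color 1 (neighbor of 1)
  Color vertex 3 with color 1 (neighbor of 1)
  Color vertex 6 with color 1 (neighbor of 1)
  Color vertex 4 with color 0 (neighbor of 2)
  Color vertex 5 with color 0 (neighbor of 2)
  Color vertex 7 with color 0 (neighbor of 2)

Step 2: 2-coloring succeeded. No conflicts found.
  Set A (color 0): {1, 4, 5, 7}
  Set B (color 1): {2, 3, 6}

The graph is bipartite with partition {1, 4, 5, 7}, {2, 3, 6}.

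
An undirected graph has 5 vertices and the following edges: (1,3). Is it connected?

Step 1: Build adjacency list from edges:
  1: 3
  2: (none)
  3: 1
  4: (none)
  5: (none)

Step 2: Run BFS/DFS from vertex 1:
  Visited: {1, 3}
  Reached 2 of 5 vertices

Step 3: Only 2 of 5 vertices reached. Graph is disconnected.
Connected components: {1, 3}, {2}, {4}, {5}
Answer: No, the graph is not connected (4 components).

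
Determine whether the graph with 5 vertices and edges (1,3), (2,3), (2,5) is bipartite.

Step 1: Attempt 2-coloring using BFS:
  Start at vertex 1, assign color 0
  Color vertex 3 with color 1 (neighbor of 1)
  Color vertex 2 with color 0 (neighbor of 3)
  Color vertex 5 with color 1 (neighbor of 2)
  Start new component at vertex 4, assign color 0

Step 2: 2-coloring succeeded. No conflicts found.
  Set A (color 0): {1, 2, 4}
  Set B (color 1): {3, 5}

The graph is bipartite with partition {1, 2, 4}, {3, 5}.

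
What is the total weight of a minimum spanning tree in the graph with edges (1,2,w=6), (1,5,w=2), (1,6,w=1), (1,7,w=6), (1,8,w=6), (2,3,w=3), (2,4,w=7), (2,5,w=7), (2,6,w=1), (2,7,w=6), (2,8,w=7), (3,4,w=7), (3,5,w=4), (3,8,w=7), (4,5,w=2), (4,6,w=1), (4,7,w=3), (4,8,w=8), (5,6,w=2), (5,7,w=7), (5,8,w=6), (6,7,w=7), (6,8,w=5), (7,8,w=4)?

Apply Kruskal's algorithm (sort edges by weight, add if no cycle):

Sorted edges by weight:
  (1,6) w=1
  (2,6) w=1
  (4,6) w=1
  (1,5) w=2
  (4,5) w=2
  (5,6) w=2
  (2,3) w=3
  (4,7) w=3
  (3,5) w=4
  (7,8) w=4
  (6,8) w=5
  (1,8) w=6
  (1,2) w=6
  (1,7) w=6
  (2,7) w=6
  (5,8) w=6
  (2,4) w=7
  (2,5) w=7
  (2,8) w=7
  (3,8) w=7
  (3,4) w=7
  (5,7) w=7
  (6,7) w=7
  (4,8) w=8

Add edge (1,6) w=1 -- no cycle. Running total: 1
Add edge (2,6) w=1 -- no cycle. Running total: 2
Add edge (4,6) w=1 -- no cycle. Running total: 3
Add edge (1,5) w=2 -- no cycle. Running total: 5
Skip edge (4,5) w=2 -- would create cycle
Skip edge (5,6) w=2 -- would create cycle
Add edge (2,3) w=3 -- no cycle. Running total: 8
Add edge (4,7) w=3 -- no cycle. Running total: 11
Skip edge (3,5) w=4 -- would create cycle
Add edge (7,8) w=4 -- no cycle. Running total: 15

MST edges: (1,6,w=1), (2,6,w=1), (4,6,w=1), (1,5,w=2), (2,3,w=3), (4,7,w=3), (7,8,w=4)
Total MST weight: 1 + 1 + 1 + 2 + 3 + 3 + 4 = 15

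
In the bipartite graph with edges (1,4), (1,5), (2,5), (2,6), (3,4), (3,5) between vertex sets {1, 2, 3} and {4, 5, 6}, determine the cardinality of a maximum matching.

Step 1: List the neighbors of each left vertex:
  1: 4, 5
  2: 5, 6
  3: 4, 5

Step 2: Greedily match left vertices, then look for augmenting paths:
  Match 1 -- 4
  Match 2 -- 6
  Match 3 -- 5
  No augmenting path remains.

Step 3: Verify this is maximum:
  Matching size 3 = min(|L|, |R|) = min(3, 3), which is an upper bound, so this matching is maximum.

Maximum matching: {(1,4), (2,6), (3,5)}
Size: 3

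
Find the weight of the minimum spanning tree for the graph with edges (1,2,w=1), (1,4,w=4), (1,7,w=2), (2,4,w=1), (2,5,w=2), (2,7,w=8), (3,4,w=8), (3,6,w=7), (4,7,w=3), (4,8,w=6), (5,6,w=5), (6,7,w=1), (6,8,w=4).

Apply Kruskal's algorithm (sort edges by weight, add if no cycle):

Sorted edges by weight:
  (1,2) w=1
  (2,4) w=1
  (6,7) w=1
  (1,7) w=2
  (2,5) w=2
  (4,7) w=3
  (1,4) w=4
  (6,8) w=4
  (5,6) w=5
  (4,8) w=6
  (3,6) w=7
  (2,7) w=8
  (3,4) w=8

Add edge (1,2) w=1 -- no cycle. Running total: 1
Add edge (2,4) w=1 -- no cycle. Running total: 2
Add edge (6,7) w=1 -- no cycle. Running total: 3
Add edge (1,7) w=2 -- no cycle. Running total: 5
Add edge (2,5) w=2 -- no cycle. Running total: 7
Skip edge (4,7) w=3 -- would create cycle
Skip edge (1,4) w=4 -- would create cycle
Add edge (6,8) w=4 -- no cycle. Running total: 11
Skip edge (5,6) w=5 -- would create cycle
Skip edge (4,8) w=6 -- would create cycle
Add edge (3,6) w=7 -- no cycle. Running total: 18

MST edges: (1,2,w=1), (2,4,w=1), (6,7,w=1), (1,7,w=2), (2,5,w=2), (6,8,w=4), (3,6,w=7)
Total MST weight: 1 + 1 + 1 + 2 + 2 + 4 + 7 = 18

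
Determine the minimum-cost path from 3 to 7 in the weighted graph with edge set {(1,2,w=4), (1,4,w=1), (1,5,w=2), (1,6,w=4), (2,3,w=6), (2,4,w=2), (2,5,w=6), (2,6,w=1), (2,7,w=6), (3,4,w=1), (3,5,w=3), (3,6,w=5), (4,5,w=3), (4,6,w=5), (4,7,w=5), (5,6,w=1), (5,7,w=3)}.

Step 1: Build adjacency list with weights:
  1: 2(w=4), 4(w=1), 5(w=2), 6(w=4)
  2: 1(w=4), 3(w=6), 4(w=2), 5(w=6), 6(w=1), 7(w=6)
  3: 2(w=6), 4(w=1), 5(w=3), 6(w=5)
  4: 1(w=1), 2(w=2), 3(w=1), 5(w=3), 6(w=5), 7(w=5)
  5: 1(w=2), 2(w=6), 3(w=3), 4(w=3), 6(w=1), 7(w=3)
  6: 1(w=4), 2(w=1), 3(w=5), 4(w=5), 5(w=1)
  7: 2(w=6), 4(w=5), 5(w=3)

Step 2: Apply Dijkstra's algorithm from vertex 3:
  Visit vertex 3 (distance=0)
    Update dist[2] = 6
    Update dist[4] = 1
    Update dist[5] = 3
    Update dist[6] = 5
  Visit vertex 4 (distance=1)
    Update dist[1] = 2
    Update dist[2] = 3
    Update dist[7] = 6
  Visit vertex 1 (distance=2)
  Visit vertex 2 (distance=3)
    Update dist[6] = 4
  Visit vertex 5 (distance=3)
  Visit vertex 6 (distance=4)
  Visit vertex 7 (distance=6)

Step 3: Shortest path: 3 -> 4 -> 7
Total weight: 1 + 5 = 6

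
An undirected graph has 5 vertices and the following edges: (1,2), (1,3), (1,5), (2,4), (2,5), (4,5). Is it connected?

Step 1: Build adjacency list from edges:
  1: 2, 3, 5
  2: 1, 4, 5
  3: 1
  4: 2, 5
  5: 1, 2, 4

Step 2: Run BFS/DFS from vertex 1:
  Visited: {1, 2, 3, 5, 4}
  Reached 5 of 5 vertices

Step 3: All 5 vertices reached from vertex 1, so the graph is connected.
Answer: Yes, the graph is connected.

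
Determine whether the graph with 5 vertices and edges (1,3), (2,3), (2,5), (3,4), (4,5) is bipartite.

Step 1: Attempt 2-coloring using BFS:
  Start at vertex 1, assign color 0
  Color vertex 3 with color 1 (neighbor of 1)
  Color vertex 2 with color 0 (neighbor of 3)
  Color vertex 4 with color 0 (neighbor of 3)
  Color vertex 5 with color 1 (neighbor of 2)

Step 2: 2-coloring succeeded. No conflicts found.
  Set A (color 0): {1, 2, 4}
  Set B (color 1): {3, 5}

The graph is bipartite with partition {1, 2, 4}, {3, 5}.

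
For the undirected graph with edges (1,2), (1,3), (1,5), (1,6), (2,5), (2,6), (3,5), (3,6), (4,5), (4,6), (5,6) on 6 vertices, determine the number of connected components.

Step 1: Build adjacency list from edges:
  1: 2, 3, 5, 6
  2: 1, 5, 6
  3: 1, 5, 6
  4: 5, 6
  5: 1, 2, 3, 4, 6
  6: 1, 2, 3, 4, 5

Step 2: Run BFS/DFS from vertex 1:
  Visited: {1, 2, 3, 5, 6, 4}
  Reached 6 of 6 vertices

Step 3: All 6 vertices reached from vertex 1, so the graph is connected.
Number of connected components: 1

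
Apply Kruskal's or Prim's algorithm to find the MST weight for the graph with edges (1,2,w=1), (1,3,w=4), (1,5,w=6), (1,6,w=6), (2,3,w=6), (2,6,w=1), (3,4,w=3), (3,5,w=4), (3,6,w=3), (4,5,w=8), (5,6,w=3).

Apply Kruskal's algorithm (sort edges by weight, add if no cycle):

Sorted edges by weight:
  (1,2) w=1
  (2,6) w=1
  (3,6) w=3
  (3,4) w=3
  (5,6) w=3
  (1,3) w=4
  (3,5) w=4
  (1,5) w=6
  (1,6) w=6
  (2,3) w=6
  (4,5) w=8

Add edge (1,2) w=1 -- no cycle. Running total: 1
Add edge (2,6) w=1 -- no cycle. Running total: 2
Add edge (3,6) w=3 -- no cycle. Running total: 5
Add edge (3,4) w=3 -- no cycle. Running total: 8
Add edge (5,6) w=3 -- no cycle. Running total: 11

MST edges: (1,2,w=1), (2,6,w=1), (3,6,w=3), (3,4,w=3), (5,6,w=3)
Total MST weight: 1 + 1 + 3 + 3 + 3 = 11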